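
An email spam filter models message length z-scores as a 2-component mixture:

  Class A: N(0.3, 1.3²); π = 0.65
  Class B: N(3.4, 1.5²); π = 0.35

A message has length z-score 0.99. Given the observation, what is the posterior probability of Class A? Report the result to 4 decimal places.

Posterior ∝ prior × likelihood, so P(k | x) ∝ π_k f_k(x); normalise over all components.
Evaluate each component's likelihood at the observed value:
  p_A = 0.266559
  p_B = 0.073161
Unnormalised posteriors:
  π_A·p_A = 0.65 × 0.266559 = 0.173263
  π_B·p_B = 0.35 × 0.073161 = 0.0256064
Denominator: 0.173263 + 0.0256064 = 0.19887
P(Class A | 0.99) ≈ 0.8712

0.8712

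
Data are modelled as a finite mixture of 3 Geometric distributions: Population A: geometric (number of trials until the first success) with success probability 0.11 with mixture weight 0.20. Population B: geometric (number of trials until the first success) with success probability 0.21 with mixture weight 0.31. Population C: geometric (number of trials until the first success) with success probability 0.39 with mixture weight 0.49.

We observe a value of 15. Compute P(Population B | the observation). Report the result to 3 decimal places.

The responsibility of component k is π_k f_k(x) divided by Σ_j π_j f_j(x).
Component likelihoods at x = 15:
  p_A = 0.11·(1−0.11)^14 = 0.11·0.195641 = 0.0215205
  p_B = 0.21·(1−0.21)^14 = 0.21·0.036879 = 0.00774459
  p_C = 0.39·(1−0.39)^14 = 0.39·0.000987683 = 0.000385196
Weight by the priors:
  π_A·p_A = 0.20 × 0.0215205 = 0.0043041
  π_B·p_B = 0.31 × 0.00774459 = 0.00240082
  π_C·p_C = 0.49 × 0.000385196 = 0.000188746
Marginal: 0.0043041 + 0.00240082 + 0.000188746 = 0.00689367
P(Population B | x) ≈ 0.348

0.348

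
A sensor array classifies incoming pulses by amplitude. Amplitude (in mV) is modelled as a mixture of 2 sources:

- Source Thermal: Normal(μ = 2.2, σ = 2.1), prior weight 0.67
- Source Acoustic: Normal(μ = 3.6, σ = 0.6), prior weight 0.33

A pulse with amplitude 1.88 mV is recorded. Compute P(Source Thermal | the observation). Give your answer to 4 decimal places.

0.9722

P(component k | x) = π_k·f_k(x) / marginal(x), where marginal(x) = Σ_j π_j·f_j(x).
Component likelihoods at x = 1.88 mV:
  L_Thermal = 0.18778
  L_Acoustic = 0.0109217
Prior × likelihood for each component:
  π_Thermal·L_Thermal = 0.67 × 0.18778 = 0.125812
  π_Acoustic·L_Acoustic = 0.33 × 0.0109217 = 0.00360417
Normaliser: 0.125812 + 0.00360417 = 0.129417
P(Source Thermal | x) ≈ 0.9722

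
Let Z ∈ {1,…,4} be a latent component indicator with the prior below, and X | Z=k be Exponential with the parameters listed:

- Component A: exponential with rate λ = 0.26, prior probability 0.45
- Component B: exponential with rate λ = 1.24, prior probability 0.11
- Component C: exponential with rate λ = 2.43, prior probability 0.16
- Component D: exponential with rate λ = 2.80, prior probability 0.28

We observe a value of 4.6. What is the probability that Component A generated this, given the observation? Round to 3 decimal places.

Posterior ∝ prior × likelihood, so P(k | x) ∝ P(Z=k) f_k(x); normalise over all components.
Exponential densities:
  f_A = 0.0786244
  f_B = 0.00413243
  f_C = 3.39674e-05
  f_D = 7.13584e-06
Weight by the priors:
  P(Z=A)·f_A = 0.45 × 0.0786244 = 0.035381
  P(Z=B)·f_B = 0.11 × 0.00413243 = 0.000454568
  P(Z=C)·f_C = 0.16 × 3.39674e-05 = 5.43479e-06
  P(Z=D)·f_D = 0.28 × 7.13584e-06 = 1.99804e-06
Marginal: 0.035381 + 0.000454568 + 5.43479e-06 + 1.99804e-06 = 0.035843
P(Component A | the observation) = 0.035381 / 0.035843 ≈ 0.987

0.987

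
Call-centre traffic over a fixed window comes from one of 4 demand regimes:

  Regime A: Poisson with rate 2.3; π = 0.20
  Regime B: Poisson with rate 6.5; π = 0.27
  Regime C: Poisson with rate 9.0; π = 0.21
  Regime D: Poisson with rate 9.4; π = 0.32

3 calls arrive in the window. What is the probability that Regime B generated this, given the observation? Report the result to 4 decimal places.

Posterior ∝ prior × likelihood, so P(k | x) ∝ w_k f_k(x); normalise over all components.
Poisson probabilities:
  L_A = e^(−2.3)·2.3^3/3! = 0.203308
  L_B = e^(−6.5)·6.5^3/3! = 0.0688137
  L_C = e^(−9.0)·9.0^3/3! = 0.0149943
  L_D = e^(−9.4)·9.4^3/3! = 0.0114515
Prior × likelihood for each component:
  w_A·L_A = 0.20 × 0.203308 = 0.0406616
  w_B·L_B = 0.27 × 0.0688137 = 0.0185797
  w_C·L_C = 0.21 × 0.0149943 = 0.0031488
  w_D·L_D = 0.32 × 0.0114515 = 0.0036645
Sum: 0.0406616 + 0.0185797 + 0.0031488 + 0.0036645 = 0.0660546
P(Regime B | data) = 0.0185797 / 0.0660546 ≈ 0.2813

0.2813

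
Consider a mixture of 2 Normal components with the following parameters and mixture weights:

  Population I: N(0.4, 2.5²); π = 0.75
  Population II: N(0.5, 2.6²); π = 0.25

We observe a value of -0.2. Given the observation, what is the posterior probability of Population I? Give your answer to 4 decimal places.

P(component k | x) = w_k·f_k(x) / marginal(x), where marginal(x) = Σ_j w_j·f_j(x).
Evaluate each component's likelihood at the observed value:
  p_I = (1/(2.5·√(2π)))·exp(−(-0.2−0.4)²/(2·2.5²)) = 0.159577·exp(-0.02880) = 0.155047
  p_II = (1/(2.6·√(2π)))·exp(−(-0.2−0.5)²/(2·2.6²)) = 0.153439·exp(-0.03624) = 0.147978
Multiply by the mixture weights:
  w_I·p_I = 0.75 × 0.155047 = 0.116285
  w_II·p_II = 0.25 × 0.147978 = 0.0369945
Evidence: 0.116285 + 0.0369945 = 0.153279
P(Population I | data) ≈ 0.7586

0.7586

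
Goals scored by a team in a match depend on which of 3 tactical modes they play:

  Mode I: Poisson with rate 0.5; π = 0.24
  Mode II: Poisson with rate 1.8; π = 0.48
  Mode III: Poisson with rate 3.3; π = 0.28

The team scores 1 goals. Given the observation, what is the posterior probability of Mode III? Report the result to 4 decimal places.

0.1365

The responsibility of component k is π_k f_k(x) divided by Σ_j π_j f_j(x).
Evaluate each component's likelihood at the observed value:
  L_I = e^(−0.5)·0.5^1/1! = 0.303265
  L_II = e^(−1.8)·1.8^1/1! = 0.297538
  L_III = e^(−3.3)·3.3^1/1! = 0.121714
Prior × likelihood for each component:
  π_I·L_I = 0.24 × 0.303265 = 0.0727837
  π_II·L_II = 0.48 × 0.297538 = 0.142818
  π_III·L_III = 0.28 × 0.121714 = 0.03408
Evidence: 0.0727837 + 0.142818 + 0.03408 = 0.249682
P(Mode III | x) = 0.03408 / 0.249682 ≈ 0.1365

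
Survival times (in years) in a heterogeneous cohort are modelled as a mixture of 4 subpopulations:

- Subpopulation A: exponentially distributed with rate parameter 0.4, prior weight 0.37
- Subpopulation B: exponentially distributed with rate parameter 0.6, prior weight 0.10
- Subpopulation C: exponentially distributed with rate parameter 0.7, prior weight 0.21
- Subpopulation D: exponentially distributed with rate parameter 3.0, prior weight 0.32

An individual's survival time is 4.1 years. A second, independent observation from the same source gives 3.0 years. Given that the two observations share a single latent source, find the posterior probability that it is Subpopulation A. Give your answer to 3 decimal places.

0.739

The responsibility of component k is P(Z=k) f_k(x) divided by Σ_j P(Z=j) f_j(x).
Since both observations come from the same component, the likelihood for component k is f_k(x₁)·f_k(x₂).
  f_A = [0.077592] × [0.120478] = 0.00934811
  f_B = [0.051261] × [0.0991793] = 0.00508403
  f_C = [0.0396892] × [0.0857195] = 0.00340214
  f_D = [1.36552e-05] × [0.000370229] = 5.05557e-09
Prior × likelihood for each component:
  P(Z=A)·f_A = 0.37 × 0.00934811 = 0.0034588
  P(Z=B)·f_B = 0.10 × 0.00508403 = 0.000508403
  P(Z=C)·f_C = 0.21 × 0.00340214 = 0.00071445
  P(Z=D)·f_D = 0.32 × 5.05557e-09 = 1.61778e-09
Normaliser: 0.0034588 + 0.000508403 + 0.00071445 + 1.61778e-09 = 0.00468165
So the posterior for Subpopulation A is 0.0034588 / 0.00468165 ≈ 0.739.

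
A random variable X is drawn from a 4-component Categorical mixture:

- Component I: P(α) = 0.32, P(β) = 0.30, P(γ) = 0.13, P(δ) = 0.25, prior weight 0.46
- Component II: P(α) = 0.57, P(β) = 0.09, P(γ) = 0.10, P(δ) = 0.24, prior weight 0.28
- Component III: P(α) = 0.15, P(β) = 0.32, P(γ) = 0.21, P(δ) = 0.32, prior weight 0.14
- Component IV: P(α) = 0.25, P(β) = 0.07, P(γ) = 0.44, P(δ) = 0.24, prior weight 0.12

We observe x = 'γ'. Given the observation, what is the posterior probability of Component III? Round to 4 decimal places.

Apply Bayes' rule: the posterior for each component is proportional to its prior times its likelihood at x.
Categorical probabilities:
  f_I = 0.13
  f_II = 0.1
  f_III = 0.21
  f_IV = 0.44
Prior × likelihood for each component:
  π_I·f_I = 0.46 × 0.13 = 0.0598
  π_II·f_II = 0.28 × 0.1 = 0.028
  π_III·f_III = 0.14 × 0.21 = 0.0294
  π_IV·f_IV = 0.12 × 0.44 = 0.0528
Denominator: 0.0598 + 0.028 + 0.0294 + 0.0528 = 0.17
So the posterior for Component III is 0.0294 / 0.17 ≈ 0.1729.

0.1729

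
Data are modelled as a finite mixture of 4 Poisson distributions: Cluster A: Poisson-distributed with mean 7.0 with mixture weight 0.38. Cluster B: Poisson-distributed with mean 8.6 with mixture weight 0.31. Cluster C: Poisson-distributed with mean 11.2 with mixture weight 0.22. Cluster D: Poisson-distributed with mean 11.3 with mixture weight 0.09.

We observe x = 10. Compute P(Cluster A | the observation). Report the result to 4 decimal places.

0.2754

P(component k | x) = π_k·f_k(x) / marginal(x), where marginal(x) = Σ_j π_j·f_j(x).
Evaluate each component's likelihood at the observed value:
  p_A = e^(−7.0)·7.0^10/10! = 0.0709833
  p_B = e^(−8.6)·8.6^10/10! = 0.112277
  p_C = e^(−11.2)·11.2^10/10! = 0.117036
  p_D = e^(−11.3)·11.3^10/10! = 0.115743
Multiply by the mixture weights:
  π_A·p_A = 0.38 × 0.0709833 = 0.0269736
  π_B·p_B = 0.31 × 0.112277 = 0.0348057
  π_C·p_C = 0.22 × 0.117036 = 0.0257479
  π_D·p_D = 0.09 × 0.115743 = 0.0104168
Marginal: 0.0269736 + 0.0348057 + 0.0257479 + 0.0104168 = 0.0979441
Responsibility of Cluster A: 0.0269736 / 0.0979441 ≈ 0.2754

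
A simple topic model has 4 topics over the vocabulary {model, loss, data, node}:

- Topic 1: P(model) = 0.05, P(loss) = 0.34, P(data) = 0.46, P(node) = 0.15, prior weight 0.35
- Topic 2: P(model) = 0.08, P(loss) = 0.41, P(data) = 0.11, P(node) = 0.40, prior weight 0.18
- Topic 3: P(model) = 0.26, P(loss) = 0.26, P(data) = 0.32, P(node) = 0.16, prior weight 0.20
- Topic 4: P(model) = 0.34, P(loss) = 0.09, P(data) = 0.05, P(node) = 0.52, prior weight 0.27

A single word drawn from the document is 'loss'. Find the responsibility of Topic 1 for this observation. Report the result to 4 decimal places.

0.4422

The responsibility of component k is π_k f_k(x) divided by Σ_j π_j f_j(x).
Component likelihoods at x = 'loss':
  f_1 = 0.34
  f_2 = 0.41
  f_3 = 0.26
  f_4 = 0.09
Prior × likelihood for each component:
  π_1·f_1 = 0.35 × 0.34 = 0.119
  π_2·f_2 = 0.18 × 0.41 = 0.0738
  π_3·f_3 = 0.20 × 0.26 = 0.052
  π_4·f_4 = 0.27 × 0.09 = 0.0243
Evidence: 0.119 + 0.0738 + 0.052 + 0.0243 = 0.2691
So the posterior for Topic 1 is 0.119 / 0.2691 ≈ 0.4422.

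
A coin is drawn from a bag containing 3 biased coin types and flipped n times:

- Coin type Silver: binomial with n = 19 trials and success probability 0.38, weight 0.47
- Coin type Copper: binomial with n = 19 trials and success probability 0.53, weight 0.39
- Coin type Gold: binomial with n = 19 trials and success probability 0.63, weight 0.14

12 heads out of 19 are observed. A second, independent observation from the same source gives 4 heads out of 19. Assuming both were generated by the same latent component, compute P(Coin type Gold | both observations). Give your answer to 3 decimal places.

The responsibility of component k is w_k f_k(x) divided by Σ_j w_j f_j(x).
Since both observations come from the same component, the likelihood for component k is f_k(x₁)·f_k(x₂).
  f_Silver = [C(19,12)·0.38^12·0.62^7 = 50388·9.06574e-06·0.0352161 = 0.0160869] × [0.0621432] = 0.000999691
  f_Copper = [C(19,12)·0.53^12·0.47^7 = 50388·0.000491259·0.00506623 = 0.125407] × [0.00368939] = 0.000462677
  f_Gold = [C(19,12)·0.63^12·0.37^7 = 50388·0.00390919·0.000949319 = 0.186993] × [0.000203597] = 3.80713e-05
Prior × likelihood for each component:
  w_Silver·f_Silver = 0.47 × 0.000999691 = 0.000469855
  w_Copper·f_Copper = 0.39 × 0.000462677 = 0.000180444
  w_Gold·f_Gold = 0.14 × 3.80713e-05 = 5.32998e-06
Marginal: 0.000469855 + 0.000180444 + 5.32998e-06 = 0.000655628
So the posterior for Coin type Gold is 5.32998e-06 / 0.000655628 ≈ 0.008.

0.008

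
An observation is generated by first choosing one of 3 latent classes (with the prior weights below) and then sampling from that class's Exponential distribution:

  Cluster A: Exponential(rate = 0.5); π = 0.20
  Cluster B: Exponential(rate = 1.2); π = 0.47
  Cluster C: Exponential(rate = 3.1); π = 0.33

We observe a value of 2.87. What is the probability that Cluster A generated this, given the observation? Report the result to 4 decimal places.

P(component k | x) = P(Z=k)·f_k(x) / marginal(x), where marginal(x) = Σ_j P(Z=j)·f_j(x).
Component likelihoods at x = 2.87:
  f_A = 0.5·e^(−0.5·2.87) = 0.5·e^(−1.4350) = 0.119058
  f_B = 1.2·e^(−1.2·2.87) = 1.2·e^(−3.4440) = 0.038324
  f_C = 3.1·e^(−3.1·2.87) = 3.1·e^(−8.8970) = 0.000424076
Multiply by the mixture weights:
  P(Z=A)·f_A = 0.20 × 0.119058 = 0.0238115
  P(Z=B)·f_B = 0.47 × 0.038324 = 0.0180123
  P(Z=C)·f_C = 0.33 × 0.000424076 = 0.000139945
Evidence: 0.0238115 + 0.0180123 + 0.000139945 = 0.0419638
P(Cluster A | 2.87) = 0.0238115 / 0.0419638 ≈ 0.5674

0.5674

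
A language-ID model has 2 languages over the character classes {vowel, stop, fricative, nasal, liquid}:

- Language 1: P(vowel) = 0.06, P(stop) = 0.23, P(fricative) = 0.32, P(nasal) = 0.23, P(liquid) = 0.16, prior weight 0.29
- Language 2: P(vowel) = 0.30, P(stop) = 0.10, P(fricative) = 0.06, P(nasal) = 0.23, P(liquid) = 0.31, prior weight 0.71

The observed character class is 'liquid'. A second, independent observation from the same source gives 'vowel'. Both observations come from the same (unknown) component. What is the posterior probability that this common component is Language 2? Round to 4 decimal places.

Apply Bayes' rule: the posterior for each component is proportional to its prior times its likelihood at x.
Since both observations come from the same component, the likelihood for component k is f_k(x₁)·f_k(x₂).
  f_1 = [P(liquid | comp) = 0.16] × [0.06] = 0.0096
  f_2 = [P(liquid | comp) = 0.31] × [0.3] = 0.093
Weight by the priors:
  π_1·f_1 = 0.29 × 0.0096 = 0.002784
  π_2·f_2 = 0.71 × 0.093 = 0.06603
Denominator: 0.002784 + 0.06603 = 0.068814
P(Language 2 | x₁, x₂) = 0.06603 / 0.068814 ≈ 0.9595

0.9595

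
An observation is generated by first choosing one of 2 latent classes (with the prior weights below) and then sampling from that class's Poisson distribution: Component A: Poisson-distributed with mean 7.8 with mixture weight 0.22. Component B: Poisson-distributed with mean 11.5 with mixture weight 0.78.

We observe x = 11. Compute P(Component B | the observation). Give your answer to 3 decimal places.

The responsibility of component k is π_k f_k(x) divided by Σ_j π_j f_j(x).
Evaluate each component's likelihood at the observed value:
  f_A = e^(−7.8)·7.8^11/11! = 0.0667403
  f_B = e^(−11.5)·11.5^11/11! = 0.118068
Prior × likelihood for each component:
  π_A·f_A = 0.22 × 0.0667403 = 0.0146829
  π_B·f_B = 0.78 × 0.118068 = 0.0920934
Sum: 0.0146829 + 0.0920934 = 0.106776
So the posterior for Component B is 0.0920934 / 0.106776 ≈ 0.862.

0.862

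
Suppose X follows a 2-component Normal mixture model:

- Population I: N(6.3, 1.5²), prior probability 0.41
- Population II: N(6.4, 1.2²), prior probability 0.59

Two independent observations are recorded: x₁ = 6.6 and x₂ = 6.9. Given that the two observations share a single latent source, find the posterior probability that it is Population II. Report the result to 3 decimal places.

The responsibility of component k is w_k f_k(x) divided by Σ_j w_j f_j(x).
Since both observations come from the same component, the likelihood for component k is f_k(x₁)·f_k(x₂).
  p_I = [0.260695] × [0.245513] = 0.0640042
  p_II = [0.327866] × [0.30481] = 0.0999371
Weight by the priors:
  w_I·p_I = 0.41 × 0.0640042 = 0.0262417
  w_II·p_II = 0.59 × 0.0999371 = 0.0589629
Normaliser: 0.0262417 + 0.0589629 = 0.0852046
So the posterior for Population II is 0.0589629 / 0.0852046 ≈ 0.692.

0.692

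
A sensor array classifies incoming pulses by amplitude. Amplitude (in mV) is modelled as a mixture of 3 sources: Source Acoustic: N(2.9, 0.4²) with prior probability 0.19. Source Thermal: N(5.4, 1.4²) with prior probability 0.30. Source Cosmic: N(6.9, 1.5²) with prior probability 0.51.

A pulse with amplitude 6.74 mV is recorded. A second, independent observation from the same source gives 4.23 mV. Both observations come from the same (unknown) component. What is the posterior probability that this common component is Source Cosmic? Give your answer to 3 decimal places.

Posterior ∝ prior × likelihood, so P(k | x) ∝ π_k f_k(x); normalise over all components.
Since both observations come from the same component, the likelihood for component k is f_k(x₁)·f_k(x₂).
  f_Acoustic = [(1/(0.4·√(2π)))·exp(−(6.74−2.9)²/(2·0.4²)) = 0.997356·exp(-46.08000) = 9.69528e-21] × [0.00396416] = 3.84337e-23
  f_Thermal = [(1/(1.4·√(2π)))·exp(−(6.74−5.4)²/(2·1.4²)) = 0.284959·exp(-0.45806) = 0.180239] × [0.200966] = 0.0362219
  f_Cosmic = [(1/(1.5·√(2π)))·exp(−(6.74−6.9)²/(2·1.5²)) = 0.265962·exp(-0.00569) = 0.264453] × [0.0545519] = 0.0144264
Multiply by the mixture weights:
  π_Acoustic·f_Acoustic = 0.19 × 3.84337e-23 = 7.3024e-24
  π_Thermal·f_Thermal = 0.30 × 0.0362219 = 0.0108666
  π_Cosmic·f_Cosmic = 0.51 × 0.0144264 = 0.00735746
Normaliser: 7.3024e-24 + 0.0108666 + 0.00735746 = 0.018224
Responsibility of Source Cosmic: 0.00735746 / 0.018224 ≈ 0.404

0.404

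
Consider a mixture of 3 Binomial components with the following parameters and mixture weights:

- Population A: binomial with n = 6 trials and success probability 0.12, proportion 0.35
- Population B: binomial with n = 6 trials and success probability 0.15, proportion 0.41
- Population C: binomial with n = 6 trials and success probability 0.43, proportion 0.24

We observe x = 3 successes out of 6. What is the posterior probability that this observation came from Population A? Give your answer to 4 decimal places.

0.0859

By Bayes' theorem, P(k | x) = w_k f_k(x) / Σ_j w_j f_j(x).
Binomial probabilities:
  L_A = C(6,3)·0.12^3·0.88^3 = 20·0.001728·0.681472 = 0.0235517
  L_B = C(6,3)·0.15^3·0.85^3 = 20·0.003375·0.614125 = 0.0414534
  L_C = C(6,3)·0.43^3·0.57^3 = 20·0.079507·0.185193 = 0.294483
Prior × likelihood for each component:
  w_A·L_A = 0.35 × 0.0235517 = 0.00824309
  w_B·L_B = 0.41 × 0.0414534 = 0.0169959
  w_C·L_C = 0.24 × 0.294483 = 0.0706759
Sum: 0.00824309 + 0.0169959 + 0.0706759 = 0.0959149
So the posterior for Population A is 0.00824309 / 0.0959149 ≈ 0.0859.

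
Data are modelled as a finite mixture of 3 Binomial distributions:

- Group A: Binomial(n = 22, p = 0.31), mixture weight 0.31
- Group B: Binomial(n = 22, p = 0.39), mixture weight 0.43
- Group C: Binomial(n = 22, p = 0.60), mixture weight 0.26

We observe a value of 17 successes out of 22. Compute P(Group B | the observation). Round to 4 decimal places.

P(component k | x) = P(Z=k)·f_k(x) / marginal(x), where marginal(x) = Σ_j P(Z=j)·f_j(x).
Evaluate each component's likelihood at the observed value:
  f_A = 9.28776e-06
  f_B = 0.000248464
  f_C = 0.0456445
Weight by the priors:
  P(Z=A)·f_A = 0.31 × 9.28776e-06 = 2.87921e-06
  P(Z=B)·f_B = 0.43 × 0.000248464 = 0.00010684
  P(Z=C)·f_C = 0.26 × 0.0456445 = 0.0118676
Sum: 2.87921e-06 + 0.00010684 + 0.0118676 = 0.0119773
So the posterior for Group B is 0.00010684 / 0.0119773 ≈ 0.0089.

0.0089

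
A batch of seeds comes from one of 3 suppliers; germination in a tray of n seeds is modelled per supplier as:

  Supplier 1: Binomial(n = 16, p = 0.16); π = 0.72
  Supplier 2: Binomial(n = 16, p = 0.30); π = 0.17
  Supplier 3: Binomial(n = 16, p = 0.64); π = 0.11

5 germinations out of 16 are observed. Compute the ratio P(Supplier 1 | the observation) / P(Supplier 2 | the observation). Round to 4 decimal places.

1.3579

Since P(k|x) ∝ π_k f_k(x), the posterior odds are π_i f_i(x) / (π_j f_j(x)).
Binomial probabilities:
  p_1 = C(16,5)·0.16^5·0.84^11 = 4368·0.000104858·0.146917 = 0.0672906
  p_2 = C(16,5)·0.30^5·0.70^11 = 4368·0.00243·0.0197733 = 0.209878
  p_3 = C(16,5)·0.64^5·0.36^11 = 4368·0.107374·1.31622e-05 = 0.0061732
0.0484493 / 0.0356793 ≈ 1.3579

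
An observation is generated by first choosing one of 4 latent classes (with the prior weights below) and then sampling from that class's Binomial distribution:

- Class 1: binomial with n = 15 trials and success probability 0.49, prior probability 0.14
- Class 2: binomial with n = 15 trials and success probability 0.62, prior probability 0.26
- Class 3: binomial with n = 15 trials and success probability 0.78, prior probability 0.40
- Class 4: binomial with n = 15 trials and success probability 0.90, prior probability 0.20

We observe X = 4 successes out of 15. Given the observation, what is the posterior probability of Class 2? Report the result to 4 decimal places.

0.1573

Apply Bayes' rule: the posterior for each component is proportional to its prior times its likelihood at x.
Evaluate each component's likelihood at the observed value:
  p_1 = 0.0477737
  p_2 = 0.00481193
  p_3 = 2.9523e-05
  p_4 = 8.95576e-09
Multiply by the mixture weights:
  π_1·p_1 = 0.14 × 0.0477737 = 0.00668832
  π_2·p_2 = 0.26 × 0.00481193 = 0.0012511
  π_3·p_3 = 0.40 × 2.9523e-05 = 1.18092e-05
  π_4·p_4 = 0.20 × 8.95576e-09 = 1.79115e-09
Marginal: 0.00668832 + 0.0012511 + 1.18092e-05 + 1.79115e-09 = 0.00795123
Responsibility of Class 2: 0.0012511 / 0.00795123 ≈ 0.1573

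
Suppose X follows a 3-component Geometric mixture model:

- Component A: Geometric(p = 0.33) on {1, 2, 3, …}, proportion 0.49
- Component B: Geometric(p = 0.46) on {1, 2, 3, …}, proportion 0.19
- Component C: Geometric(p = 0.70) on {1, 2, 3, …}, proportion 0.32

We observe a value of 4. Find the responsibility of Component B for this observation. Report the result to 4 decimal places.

P(component k | x) = P(Z=k)·f_k(x) / marginal(x), where marginal(x) = Σ_j P(Z=j)·f_j(x).
Geometric probabilities:
  f_A = 0.0992518
  f_B = 0.0724334
  f_C = 0.0189
Multiply by the mixture weights:
  P(Z=A)·f_A = 0.49 × 0.0992518 = 0.0486334
  P(Z=B)·f_B = 0.19 × 0.0724334 = 0.0137624
  P(Z=C)·f_C = 0.32 × 0.0189 = 0.006048
Normaliser: 0.0486334 + 0.0137624 + 0.006048 = 0.0684437
So the posterior for Component B is 0.0137624 / 0.0684437 ≈ 0.2011.

0.2011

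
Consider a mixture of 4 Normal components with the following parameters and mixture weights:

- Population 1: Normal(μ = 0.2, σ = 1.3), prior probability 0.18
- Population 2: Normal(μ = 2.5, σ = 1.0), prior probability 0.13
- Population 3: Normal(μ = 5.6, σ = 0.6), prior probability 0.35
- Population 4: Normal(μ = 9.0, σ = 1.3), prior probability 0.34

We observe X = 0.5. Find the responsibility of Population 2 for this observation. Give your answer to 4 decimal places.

0.1154

Posterior ∝ prior × likelihood, so P(k | x) ∝ P(Z=k) f_k(x); normalise over all components.
Component likelihoods at x = 0.5:
  p_1 = (1/(1.3·√(2π)))·exp(−(0.5−0.2)²/(2·1.3²)) = 0.306879·exp(-0.02663) = 0.298815
  p_2 = (1/(1.0·√(2π)))·exp(−(0.5−2.5)²/(2·1.0²)) = 0.398942·exp(-2.00000) = 0.053991
  p_3 = (1/(0.6·√(2π)))·exp(−(0.5−5.6)²/(2·0.6²)) = 0.664904·exp(-36.12500) = 1.36104e-16
  p_4 = (1/(1.3·√(2π)))·exp(−(0.5−9.0)²/(2·1.3²)) = 0.306879·exp(-21.37574) = 1.59809e-10
Weight by the priors:
  P(Z=1)·p_1 = 0.18 × 0.298815 = 0.0537867
  P(Z=2)·p_2 = 0.13 × 0.053991 = 0.00701883
  P(Z=3)·p_3 = 0.35 × 1.36104e-16 = 4.76364e-17
  P(Z=4)·p_4 = 0.34 × 1.59809e-10 = 5.4335e-11
Normaliser: 0.0537867 + 0.00701883 + 4.76364e-17 + 5.4335e-11 = 0.0608056
P(Population 2 | data) ≈ 0.1154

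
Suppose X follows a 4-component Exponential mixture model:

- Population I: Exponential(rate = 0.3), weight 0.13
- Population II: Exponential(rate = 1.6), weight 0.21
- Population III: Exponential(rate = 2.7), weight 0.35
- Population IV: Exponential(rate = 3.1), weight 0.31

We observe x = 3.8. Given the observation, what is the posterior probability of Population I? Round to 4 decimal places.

The responsibility of component k is P(Z=k) f_k(x) divided by Σ_j P(Z=j) f_j(x).
Component likelihoods at x = 3.8:
  f_I = 0.3·e^(−0.3·3.8) = 0.3·e^(−1.1400) = 0.0959457
  f_II = 1.6·e^(−1.6·3.8) = 1.6·e^(−6.0800) = 0.00366108
  f_III = 2.7·e^(−2.7·3.8) = 2.7·e^(−10.2600) = 9.45154e-05
  f_IV = 3.1·e^(−3.1·3.8) = 3.1·e^(−11.7800) = 2.37341e-05
Multiply by the mixture weights:
  P(Z=I)·f_I = 0.13 × 0.0959457 = 0.0124729
  P(Z=II)·f_II = 0.21 × 0.00366108 = 0.000768827
  P(Z=III)·f_III = 0.35 × 9.45154e-05 = 3.30804e-05
  P(Z=IV)·f_IV = 0.31 × 2.37341e-05 = 7.35757e-06
Sum: 0.0124729 + 0.000768827 + 3.30804e-05 + 7.35757e-06 = 0.0132822
P(Population I | x) ≈ 0.9391

0.9391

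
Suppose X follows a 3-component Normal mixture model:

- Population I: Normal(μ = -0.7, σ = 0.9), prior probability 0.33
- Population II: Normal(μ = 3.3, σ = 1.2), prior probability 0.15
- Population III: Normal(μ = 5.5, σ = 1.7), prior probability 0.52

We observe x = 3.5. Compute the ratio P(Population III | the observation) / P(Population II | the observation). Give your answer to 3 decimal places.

Posterior odds = (w_i f_i(x)) / (w_j f_j(x)); the normalising sum cancels.
Evaluate each component's likelihood at the observed value:
  f_I = (1/(0.9·√(2π)))·exp(−(3.5−-0.7)²/(2·0.9²)) = 0.443269·exp(-10.88889) = 8.27338e-06
  f_II = (1/(1.2·√(2π)))·exp(−(3.5−3.3)²/(2·1.2²)) = 0.332452·exp(-0.01389) = 0.327866
  f_III = (1/(1.7·√(2π)))·exp(−(3.5−5.5)²/(2·1.7²)) = 0.234672·exp(-0.69204) = 0.117466
0.0610822 / 0.04918 ≈ 1.242

1.242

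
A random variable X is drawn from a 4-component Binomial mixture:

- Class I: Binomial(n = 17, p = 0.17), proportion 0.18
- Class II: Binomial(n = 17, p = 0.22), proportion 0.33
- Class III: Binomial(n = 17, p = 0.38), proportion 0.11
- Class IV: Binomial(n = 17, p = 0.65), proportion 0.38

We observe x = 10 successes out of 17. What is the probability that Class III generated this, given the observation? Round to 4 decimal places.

Posterior ∝ prior × likelihood, so P(k | x) ∝ π_k f_k(x); normalise over all components.
Binomial probabilities:
  L_I = C(17,10)·0.17^10·0.83^7 = 19448·2.01599e-08·0.271361 = 0.000106392
  L_II = C(17,10)·0.22^10·0.78^7 = 19448·2.65599e-07·0.175656 = 0.000907327
  L_III = C(17,10)·0.38^10·0.62^7 = 19448·6.27821e-05·0.0352161 = 0.0429984
  L_IV = C(17,10)·0.65^10·0.35^7 = 19448·0.0134627·0.000643393 = 0.168455
Unnormalised posteriors:
  π_I·L_I = 0.18 × 0.000106392 = 1.91506e-05
  π_II·L_II = 0.33 × 0.000907327 = 0.000299418
  π_III·L_III = 0.11 × 0.0429984 = 0.00472983
  π_IV·L_IV = 0.38 × 0.168455 = 0.064013
Marginal: 1.91506e-05 + 0.000299418 + 0.00472983 + 0.064013 = 0.0690614
So the posterior for Class III is 0.00472983 / 0.0690614 ≈ 0.0685.

0.0685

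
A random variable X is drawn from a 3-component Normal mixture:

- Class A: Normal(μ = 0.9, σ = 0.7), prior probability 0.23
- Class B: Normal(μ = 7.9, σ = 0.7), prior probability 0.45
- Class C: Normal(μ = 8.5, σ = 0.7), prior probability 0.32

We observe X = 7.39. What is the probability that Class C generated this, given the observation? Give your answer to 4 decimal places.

0.2087

Posterior ∝ prior × likelihood, so P(k | x) ∝ π_k f_k(x); normalise over all components.
Evaluate each component's likelihood at the observed value:
  f_A = (1/(0.7·√(2π)))·exp(−(7.39−0.9)²/(2·0.7²)) = 0.569918·exp(-42.97969) = 1.23018e-19
  f_B = (1/(0.7·√(2π)))·exp(−(7.39−7.9)²/(2·0.7²)) = 0.569918·exp(-0.26541) = 0.437066
  f_C = (1/(0.7·√(2π)))·exp(−(7.39−8.5)²/(2·0.7²)) = 0.569918·exp(-1.25724) = 0.162105
Weight by the priors:
  π_A·f_A = 0.23 × 1.23018e-19 = 2.82941e-20
  π_B·f_B = 0.45 × 0.437066 = 0.19668
  π_C·f_C = 0.32 × 0.162105 = 0.0518737
Sum: 2.82941e-20 + 0.19668 + 0.0518737 = 0.248553
P(Class C | data) ≈ 0.2087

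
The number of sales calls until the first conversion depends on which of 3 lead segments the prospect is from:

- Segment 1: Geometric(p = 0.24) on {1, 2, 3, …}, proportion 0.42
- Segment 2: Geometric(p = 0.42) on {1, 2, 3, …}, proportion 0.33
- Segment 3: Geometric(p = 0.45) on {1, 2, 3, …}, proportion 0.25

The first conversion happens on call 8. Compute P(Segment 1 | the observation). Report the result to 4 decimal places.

0.7557

Apply Bayes' rule: the posterior for each component is proportional to its prior times its likelihood at x.
Geometric probabilities:
  L_1 = 0.24·(1−0.24)^7 = 0.24·0.146452 = 0.0351485
  L_2 = 0.42·(1−0.42)^7 = 0.42·0.0220798 = 0.00927353
  L_3 = 0.45·(1−0.45)^7 = 0.45·0.0152244 = 0.00685096
Unnormalised posteriors:
  π_1·L_1 = 0.42 × 0.0351485 = 0.0147624
  π_2·L_2 = 0.33 × 0.00927353 = 0.00306027
  π_3·L_3 = 0.25 × 0.00685096 = 0.00171274
Marginal: 0.0147624 + 0.00306027 + 0.00171274 = 0.0195354
P(Segment 1 | x) ≈ 0.7557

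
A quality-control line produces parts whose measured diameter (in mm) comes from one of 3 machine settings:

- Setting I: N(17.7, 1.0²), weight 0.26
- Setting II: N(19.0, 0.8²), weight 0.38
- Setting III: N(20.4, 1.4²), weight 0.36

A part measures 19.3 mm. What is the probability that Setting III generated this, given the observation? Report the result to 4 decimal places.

Apply Bayes' rule: the posterior for each component is proportional to its prior times its likelihood at x.
Evaluate each component's likelihood at the observed value:
  L_I = 0.110921
  L_II = 0.464819
  L_III = 0.20928
Unnormalised posteriors:
  π_I·L_I = 0.26 × 0.110921 = 0.0288394
  π_II·L_II = 0.38 × 0.464819 = 0.176631
  π_III·L_III = 0.36 × 0.20928 = 0.0753406
Marginal: 0.0288394 + 0.176631 + 0.0753406 = 0.280811
Responsibility of Setting III: 0.0753406 / 0.280811 ≈ 0.2683

0.2683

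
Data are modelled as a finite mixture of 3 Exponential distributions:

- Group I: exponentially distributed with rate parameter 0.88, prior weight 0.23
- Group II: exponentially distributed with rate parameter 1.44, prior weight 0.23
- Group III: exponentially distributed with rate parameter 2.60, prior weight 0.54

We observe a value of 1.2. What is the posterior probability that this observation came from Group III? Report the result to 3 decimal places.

By Bayes' theorem, P(k | x) = π_k f_k(x) / Σ_j π_j f_j(x).
Exponential densities:
  f_I = 0.88·e^(−0.88·1.2) = 0.88·e^(−1.0560) = 0.306103
  f_II = 1.44·e^(−1.44·1.2) = 1.44·e^(−1.7280) = 0.255801
  f_III = 2.60·e^(−2.60·1.2) = 2.60·e^(−3.1200) = 0.114809
Multiply by the mixture weights:
  π_I·f_I = 0.23 × 0.306103 = 0.0704037
  π_II·f_II = 0.23 × 0.255801 = 0.0588341
  π_III·f_III = 0.54 × 0.114809 = 0.0619967
Evidence: 0.0704037 + 0.0588341 + 0.0619967 = 0.191235
P(Group III | x) ≈ 0.324

0.324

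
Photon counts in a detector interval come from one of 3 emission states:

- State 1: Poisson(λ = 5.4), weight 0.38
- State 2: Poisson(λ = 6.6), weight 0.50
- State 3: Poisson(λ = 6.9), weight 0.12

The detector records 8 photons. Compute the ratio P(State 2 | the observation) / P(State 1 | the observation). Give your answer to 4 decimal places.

1.9735

Posterior odds = (π_i f_i(x)) / (π_j f_j(x)); the normalising sum cancels.
Evaluate each component's likelihood at the observed value:
  p_1 = e^(−5.4)·5.4^8/8! = 0.0809915
  p_2 = e^(−6.6)·6.6^8/8! = 0.121475
  p_3 = e^(−6.9)·6.9^8/8! = 0.128422
Posterior odds = (π_2·p_2) / (π_1·p_1) = (0.50·0.121475) / (0.38·0.0809915) = 0.0607376 / 0.0307768 ≈ 1.9735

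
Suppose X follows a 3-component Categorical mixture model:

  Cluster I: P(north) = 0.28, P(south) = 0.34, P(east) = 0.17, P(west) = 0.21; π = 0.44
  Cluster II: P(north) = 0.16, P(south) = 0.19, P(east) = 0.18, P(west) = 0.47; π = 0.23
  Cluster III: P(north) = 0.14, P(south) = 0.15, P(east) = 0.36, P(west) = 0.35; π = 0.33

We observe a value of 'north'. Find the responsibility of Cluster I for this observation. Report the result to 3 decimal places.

The responsibility of component k is π_k f_k(x) divided by Σ_j π_j f_j(x).
Component likelihoods at x = 'north':
  f_I = 0.28
  f_II = 0.16
  f_III = 0.14
Multiply by the mixture weights:
  π_I·f_I = 0.44 × 0.28 = 0.1232
  π_II·f_II = 0.23 × 0.16 = 0.0368
  π_III·f_III = 0.33 × 0.14 = 0.0462
Marginal: 0.1232 + 0.0368 + 0.0462 = 0.2062
P(Cluster I | x) ≈ 0.597

0.597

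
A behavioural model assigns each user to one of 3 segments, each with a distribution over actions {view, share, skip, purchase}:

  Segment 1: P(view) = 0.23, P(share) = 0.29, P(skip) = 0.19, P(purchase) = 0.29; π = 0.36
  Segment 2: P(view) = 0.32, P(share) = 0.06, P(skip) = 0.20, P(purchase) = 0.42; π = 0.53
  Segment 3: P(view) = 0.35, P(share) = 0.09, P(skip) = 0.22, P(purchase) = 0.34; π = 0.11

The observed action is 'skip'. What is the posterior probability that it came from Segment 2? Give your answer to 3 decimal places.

0.534

The responsibility of component k is w_k f_k(x) divided by Σ_j w_j f_j(x).
Evaluate each component's likelihood at the observed value:
  L_1 = P(skip | comp) = 0.19
  L_2 = P(skip | comp) = 0.20
  L_3 = P(skip | comp) = 0.22
Weight by the priors:
  w_1·L_1 = 0.36 × 0.19 = 0.0684
  w_2·L_2 = 0.53 × 0.2 = 0.106
  w_3·L_3 = 0.11 × 0.22 = 0.0242
Marginal: 0.0684 + 0.106 + 0.0242 = 0.1986
Responsibility of Segment 2: 0.106 / 0.1986 ≈ 0.534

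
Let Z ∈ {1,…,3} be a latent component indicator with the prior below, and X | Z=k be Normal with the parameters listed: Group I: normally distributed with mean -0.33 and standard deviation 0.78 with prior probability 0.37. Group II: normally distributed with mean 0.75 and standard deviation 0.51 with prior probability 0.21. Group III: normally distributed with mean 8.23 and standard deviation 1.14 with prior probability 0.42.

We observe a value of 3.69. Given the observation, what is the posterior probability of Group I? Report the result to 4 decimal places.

Posterior ∝ prior × likelihood, so P(k | x) ∝ w_k f_k(x); normalise over all components.
Normal densities:
  L_I = (1/(0.78·√(2π)))·exp(−(3.69−-0.33)²/(2·0.78²)) = 0.511464·exp(-13.28107) = 8.72815e-07
  L_II = (1/(0.51·√(2π)))·exp(−(3.69−0.75)²/(2·0.51²)) = 0.782240·exp(-16.61592) = 4.75487e-08
  L_III = (1/(1.14·√(2π)))·exp(−(3.69−8.23)²/(2·1.14²)) = 0.349949·exp(-7.92998) = 0.00012591
Multiply by the mixture weights:
  w_I·L_I = 0.37 × 8.72815e-07 = 3.22942e-07
  w_II·L_II = 0.21 × 4.75487e-08 = 9.98523e-09
  w_III·L_III = 0.42 × 0.00012591 = 5.28821e-05
Denominator: 3.22942e-07 + 9.98523e-09 + 5.28821e-05 = 5.3215e-05
P(Group I | x) ≈ 0.0061

0.0061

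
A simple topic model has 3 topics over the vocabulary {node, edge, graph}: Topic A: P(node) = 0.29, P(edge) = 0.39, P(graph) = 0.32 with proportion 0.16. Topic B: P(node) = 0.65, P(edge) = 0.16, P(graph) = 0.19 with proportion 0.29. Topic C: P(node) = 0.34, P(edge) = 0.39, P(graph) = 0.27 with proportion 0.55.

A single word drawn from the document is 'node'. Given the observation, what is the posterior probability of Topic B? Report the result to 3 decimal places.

Posterior ∝ prior × likelihood, so P(k | x) ∝ π_k f_k(x); normalise over all components.
Evaluate each component's likelihood at the observed value:
  p_A = 0.29
  p_B = 0.65
  p_C = 0.34
Weight by the priors:
  π_A·p_A = 0.16 × 0.29 = 0.0464
  π_B·p_B = 0.29 × 0.65 = 0.1885
  π_C·p_C = 0.55 × 0.34 = 0.187
Evidence: 0.0464 + 0.1885 + 0.187 = 0.4219
P(Topic B | 'node') ≈ 0.447

0.447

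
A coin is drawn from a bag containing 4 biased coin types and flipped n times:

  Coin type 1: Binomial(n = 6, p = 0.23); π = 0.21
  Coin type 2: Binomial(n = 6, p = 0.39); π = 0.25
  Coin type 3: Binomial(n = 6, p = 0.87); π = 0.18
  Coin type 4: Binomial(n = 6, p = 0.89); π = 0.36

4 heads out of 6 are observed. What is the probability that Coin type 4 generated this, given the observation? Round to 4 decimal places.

P(component k | x) = π_k·f_k(x) / marginal(x), where marginal(x) = Σ_j π_j·f_j(x).
Evaluate each component's likelihood at the observed value:
  p_1 = C(6,4)·0.23^4·0.77^2 = 15·0.00279841·0.5929 = 0.0248877
  p_2 = C(6,4)·0.39^4·0.61^2 = 15·0.0231344·0.3721 = 0.129125
  p_3 = C(6,4)·0.87^4·0.13^2 = 15·0.572898·0.0169 = 0.14523
  p_4 = C(6,4)·0.89^4·0.11^2 = 15·0.627422·0.0121 = 0.113877
Prior × likelihood for each component:
  π_1·p_1 = 0.21 × 0.0248877 = 0.00522641
  π_2·p_2 = 0.25 × 0.129125 = 0.0322812
  π_3·p_3 = 0.18 × 0.14523 = 0.0261413
  π_4·p_4 = 0.36 × 0.113877 = 0.0409958
Marginal: 0.00522641 + 0.0322812 + 0.0261413 + 0.0409958 = 0.104645
P(Coin type 4 | 4 heads out of 6) = 0.0409958 / 0.104645 ≈ 0.3918

0.3918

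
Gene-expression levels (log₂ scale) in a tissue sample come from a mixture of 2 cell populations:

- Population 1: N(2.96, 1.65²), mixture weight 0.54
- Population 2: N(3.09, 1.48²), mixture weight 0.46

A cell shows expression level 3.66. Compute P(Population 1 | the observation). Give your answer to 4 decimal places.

0.5089

Posterior ∝ prior × likelihood, so P(k | x) ∝ P(Z=k) f_k(x); normalise over all components.
Normal densities:
  L_1 = 0.220975
  L_2 = 0.250287
Unnormalised posteriors:
  P(Z=1)·L_1 = 0.54 × 0.220975 = 0.119327
  P(Z=2)·L_2 = 0.46 × 0.250287 = 0.115132
Marginal: 0.119327 + 0.115132 = 0.234459
So the posterior for Population 1 is 0.119327 / 0.234459 ≈ 0.5089.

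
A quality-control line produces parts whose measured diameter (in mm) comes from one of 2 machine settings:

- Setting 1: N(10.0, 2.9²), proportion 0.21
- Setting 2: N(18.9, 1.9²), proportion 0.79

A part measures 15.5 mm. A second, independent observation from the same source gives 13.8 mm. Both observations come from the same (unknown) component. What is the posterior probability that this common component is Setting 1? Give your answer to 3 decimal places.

0.593

P(component k | x) = P(Z=k)·f_k(x) / marginal(x), where marginal(x) = Σ_j P(Z=j)·f_j(x).
Since both observations come from the same component, the likelihood for component k is f_k(x₁)·f_k(x₂).
  L_1 = [(1/(2.9·√(2π)))·exp(−(15.5−10.0)²/(2·2.9²)) = 0.137566·exp(-1.79845) = 0.0227747] × [0.0583001] = 0.00132777
  L_2 = [(1/(1.9·√(2π)))·exp(−(15.5−18.9)²/(2·1.9²)) = 0.209970·exp(-1.60111) = 0.0423452] × [0.00572287] = 0.000242336
Multiply by the mixture weights:
  P(Z=1)·L_1 = 0.21 × 0.00132777 = 0.000278832
  P(Z=2)·L_2 = 0.79 × 0.000242336 = 0.000191445
Sum: 0.000278832 + 0.000191445 = 0.000470277
So the posterior for Setting 1 is 0.000278832 / 0.000470277 ≈ 0.593.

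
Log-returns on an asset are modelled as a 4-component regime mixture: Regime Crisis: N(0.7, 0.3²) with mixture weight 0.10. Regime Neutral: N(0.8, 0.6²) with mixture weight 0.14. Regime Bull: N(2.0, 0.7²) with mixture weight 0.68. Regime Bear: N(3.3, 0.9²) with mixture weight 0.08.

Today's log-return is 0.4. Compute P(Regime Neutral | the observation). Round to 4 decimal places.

0.4055

Apply Bayes' rule: the posterior for each component is proportional to its prior times its likelihood at x.
Normal densities:
  L_Crisis = 0.806569
  L_Neutral = 0.532413
  L_Bull = 0.0418147
  L_Bear = 0.00246655
Weight by the priors:
  π_Crisis·L_Crisis = 0.10 × 0.806569 = 0.0806569
  π_Neutral·L_Neutral = 0.14 × 0.532413 = 0.0745379
  π_Bull·L_Bull = 0.68 × 0.0418147 = 0.028434
  π_Bear·L_Bear = 0.08 × 0.00246655 = 0.000197324
Marginal: 0.0806569 + 0.0745379 + 0.028434 + 0.000197324 = 0.183826
P(Regime Neutral | x) ≈ 0.4055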